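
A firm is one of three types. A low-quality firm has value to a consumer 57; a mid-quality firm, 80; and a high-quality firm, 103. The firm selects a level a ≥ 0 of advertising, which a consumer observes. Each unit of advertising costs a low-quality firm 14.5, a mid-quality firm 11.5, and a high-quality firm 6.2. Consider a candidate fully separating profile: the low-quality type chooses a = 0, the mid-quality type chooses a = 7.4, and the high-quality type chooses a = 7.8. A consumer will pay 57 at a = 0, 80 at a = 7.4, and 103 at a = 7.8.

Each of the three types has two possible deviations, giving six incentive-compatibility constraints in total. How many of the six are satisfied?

Mid-quality (own payoff 80 − 11.5×7.4 = -5.1): to a=0 gives 57 → profitable ✗; to a=7.8 gives 103 − 11.5×7.8 = 13.3 → profitable ✗.
High-quality (own payoff 103 − 6.2×7.8 = 54.64): to a=0 gives 57 → profitable ✗; to a=7.4 gives 80 − 6.2×7.4 = 34.12 → no gain ✓.
Low-quality (own payoff 57): to a=7.4 gives 80 − 14.5×7.4 = -27.3 → no gain ✓; to a=7.8 gives 103 − 14.5×7.8 = -10.1 → no gain ✓.
3 of the 6 constraints hold; not an equilibrium.

3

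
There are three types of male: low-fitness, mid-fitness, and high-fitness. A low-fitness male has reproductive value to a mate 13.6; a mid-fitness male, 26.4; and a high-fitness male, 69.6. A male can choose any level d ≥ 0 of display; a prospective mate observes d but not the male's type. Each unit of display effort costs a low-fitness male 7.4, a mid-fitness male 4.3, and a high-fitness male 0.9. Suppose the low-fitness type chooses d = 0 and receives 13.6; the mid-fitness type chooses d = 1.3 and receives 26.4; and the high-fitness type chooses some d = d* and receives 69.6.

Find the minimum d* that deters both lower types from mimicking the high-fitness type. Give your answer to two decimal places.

Low-fitness type (on-path payoff 13.6) won't mimic when 13.6 ≥ 69.6 − 7.4·d*, i.e. d* ≥ 7.57.
Mid-fitness type (on-path payoff 26.4 − 4.3×1.3 = 20.81) won't mimic when 20.81 ≥ 69.6 − 4.3·d*, i.e. d* ≥ 11.35.
Both must hold, so d* = max(7.57, 11.35) = 11.35. The mid-fitness type's constraint binds.

11.35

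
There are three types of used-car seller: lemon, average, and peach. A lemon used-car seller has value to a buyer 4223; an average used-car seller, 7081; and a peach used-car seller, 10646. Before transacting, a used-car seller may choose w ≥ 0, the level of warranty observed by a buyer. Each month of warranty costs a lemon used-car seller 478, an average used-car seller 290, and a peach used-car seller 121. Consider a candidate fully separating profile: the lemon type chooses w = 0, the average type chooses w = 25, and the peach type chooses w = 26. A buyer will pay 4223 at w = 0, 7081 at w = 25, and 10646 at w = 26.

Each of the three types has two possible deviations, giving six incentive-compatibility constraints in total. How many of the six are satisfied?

4

Peach (own payoff 10646 − 121×26 = 7500): to w=0 gives 4223 → no gain ✓; to w=25 gives 7081 − 121×25 = 4056 → no gain ✓.
Average (own payoff 7081 − 290×25 = -169): to w=0 gives 4223 → profitable ✗; to w=26 gives 10646 − 290×26 = 3106 → profitable ✗.
Lemon (own payoff 4223): to w=25 gives 7081 − 478×25 = -4869 → no gain ✓; to w=26 gives 10646 − 478×26 = -1782 → no gain ✓.
4 of the 6 constraints hold; not an equilibrium.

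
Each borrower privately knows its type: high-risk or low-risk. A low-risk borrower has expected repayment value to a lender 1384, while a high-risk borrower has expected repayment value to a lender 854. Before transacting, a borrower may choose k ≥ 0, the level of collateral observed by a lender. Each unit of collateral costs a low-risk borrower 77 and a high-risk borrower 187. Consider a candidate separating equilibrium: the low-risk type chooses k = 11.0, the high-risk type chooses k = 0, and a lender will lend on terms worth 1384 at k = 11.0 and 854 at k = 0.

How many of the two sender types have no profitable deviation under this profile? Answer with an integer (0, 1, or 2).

1

Low-risk type: signal → 1384 − 77 × 11.0 = 537; deviate to 0 → 854. IC fails (537 < 854).
High-risk type: stay at 0 → 854; mimic → 1384 − 187 × 11.0 = -673. IC holds (854 ≥ -673).
1 of 2 constraints hold, so this profile is not an equilibrium.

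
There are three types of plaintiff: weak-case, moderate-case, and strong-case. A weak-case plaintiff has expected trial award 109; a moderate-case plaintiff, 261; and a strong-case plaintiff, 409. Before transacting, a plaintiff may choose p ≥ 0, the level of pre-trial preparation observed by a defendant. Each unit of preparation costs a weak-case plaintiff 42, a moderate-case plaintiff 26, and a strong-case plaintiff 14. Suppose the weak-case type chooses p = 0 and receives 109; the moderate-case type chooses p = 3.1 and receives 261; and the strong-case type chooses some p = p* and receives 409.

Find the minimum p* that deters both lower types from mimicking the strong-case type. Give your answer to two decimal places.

8.79

Moderate-case type (on-path payoff 261 − 26×3.1 = 180.4) won't mimic when 180.4 ≥ 409 − 26·p*, i.e. p* ≥ 8.79.
Weak-case type (on-path payoff 109) won't mimic when 109 ≥ 409 − 42·p*, i.e. p* ≥ 7.14.
Both must hold, so p* = max(7.14, 8.79) = 8.79. The moderate-case type's constraint binds.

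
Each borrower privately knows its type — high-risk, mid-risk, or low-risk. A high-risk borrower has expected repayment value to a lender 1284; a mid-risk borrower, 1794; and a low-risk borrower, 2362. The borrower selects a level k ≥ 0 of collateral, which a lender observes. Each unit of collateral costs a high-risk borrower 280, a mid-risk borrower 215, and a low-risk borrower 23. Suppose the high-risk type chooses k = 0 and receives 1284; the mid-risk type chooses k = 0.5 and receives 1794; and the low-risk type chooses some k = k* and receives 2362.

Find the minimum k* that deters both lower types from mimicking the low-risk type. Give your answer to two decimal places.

Mid-risk type (on-path payoff 1794 − 215×0.5 = 1686.5) won't mimic when 1686.5 ≥ 2362 − 215·k*, i.e. k* ≥ 3.14.
High-risk type (on-path payoff 1284) won't mimic when 1284 ≥ 2362 − 280·k*, i.e. k* ≥ 3.85.
Both must hold, so k* = max(3.85, 3.14) = 3.85. The high-risk type's constraint binds.

3.85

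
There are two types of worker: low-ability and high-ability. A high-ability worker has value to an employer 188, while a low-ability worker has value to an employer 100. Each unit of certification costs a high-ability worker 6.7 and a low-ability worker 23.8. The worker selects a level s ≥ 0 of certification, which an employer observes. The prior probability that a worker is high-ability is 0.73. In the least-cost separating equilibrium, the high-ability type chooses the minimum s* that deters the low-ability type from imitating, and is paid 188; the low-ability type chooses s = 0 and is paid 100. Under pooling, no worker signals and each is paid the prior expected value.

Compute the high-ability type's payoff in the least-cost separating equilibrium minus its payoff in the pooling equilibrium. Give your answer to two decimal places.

Least-cost separating signal: s* solves 100 = 188 − 23.8·s*, so s* = (188 − 100)/23.8 ≈ 3.6975.
High-ability type's separating payoff: 188 − 6.7 × s* = 188 − 6.7 × (188 − 100)/23.8 = 188 − 589.6/23.8 ≈ 163.2269.
Pooling payoff: 0.73 × 188 + 0.27 × 100 = 164.24.
Difference: 163.2269 − 164.24 = -1.0131, i.e. -1.01 to two decimal places.
The high-ability type would prefer the pooling outcome.

-1.01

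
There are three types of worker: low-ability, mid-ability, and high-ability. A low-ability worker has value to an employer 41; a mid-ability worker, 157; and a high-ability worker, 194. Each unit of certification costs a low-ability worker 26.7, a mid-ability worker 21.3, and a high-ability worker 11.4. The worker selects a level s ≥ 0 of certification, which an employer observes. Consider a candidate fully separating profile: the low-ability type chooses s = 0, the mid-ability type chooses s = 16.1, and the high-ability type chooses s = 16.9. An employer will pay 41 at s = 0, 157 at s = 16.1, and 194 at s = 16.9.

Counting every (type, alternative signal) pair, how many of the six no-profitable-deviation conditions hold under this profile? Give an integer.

3

Low-ability (own payoff 41): to s=16.1 gives 157 − 26.7×16.1 = -272.87 → no gain ✓; to s=16.9 gives 194 − 26.7×16.9 = -257.23 → no gain ✓.
Mid-ability (own payoff 157 − 21.3×16.1 = -185.93): to s=0 gives 41 → profitable ✗; to s=16.9 gives 194 − 21.3×16.9 = -165.97 → profitable ✗.
High-ability (own payoff 194 − 11.4×16.9 = 1.34): to s=0 gives 41 → profitable ✗; to s=16.1 gives 157 − 11.4×16.1 = -26.54 → no gain ✓.
3 of the 6 constraints hold; not an equilibrium.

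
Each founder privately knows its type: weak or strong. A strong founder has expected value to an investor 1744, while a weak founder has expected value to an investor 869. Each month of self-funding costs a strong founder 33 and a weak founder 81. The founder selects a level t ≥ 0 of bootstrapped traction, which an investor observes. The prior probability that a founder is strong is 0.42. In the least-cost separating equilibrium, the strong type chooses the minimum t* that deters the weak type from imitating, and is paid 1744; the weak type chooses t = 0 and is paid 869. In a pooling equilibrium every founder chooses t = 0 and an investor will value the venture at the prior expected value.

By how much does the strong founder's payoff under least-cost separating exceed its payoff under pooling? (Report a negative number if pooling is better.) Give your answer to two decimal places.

151.02

Least-cost separating signal: t* solves 869 = 1744 − 81·t*, so t* = (1744 − 869)/81 ≈ 10.8025.
Strong type's separating payoff: 1744 − 33 × t* = 1744 − 33 × (1744 − 869)/81 = 1744 − 28875/81 ≈ 1387.5185.
Pooling payoff: 0.42 × 1744 + 0.58 × 869 = 1236.5.
Difference: 1387.5185 − 1236.5 = 151.0185, i.e. 151.02 to two decimal places.
The strong type prefers to separate.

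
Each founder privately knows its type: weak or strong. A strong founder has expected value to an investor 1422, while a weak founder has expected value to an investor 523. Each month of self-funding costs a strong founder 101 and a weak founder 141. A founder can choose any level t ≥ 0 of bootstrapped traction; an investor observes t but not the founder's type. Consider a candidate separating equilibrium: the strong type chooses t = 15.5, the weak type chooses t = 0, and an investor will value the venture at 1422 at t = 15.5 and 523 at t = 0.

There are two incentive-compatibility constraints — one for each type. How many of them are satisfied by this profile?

Weak type: stay at 0 → 523; mimic → 1422 − 141 × 15.5 = -763.5. IC holds (523 ≥ -763.5).
Strong type: signal → 1422 − 101 × 15.5 = -143.5; deviate to 0 → 523. IC fails (-143.5 < 523).
1 of 2 constraints hold, so this profile is not an equilibrium.

1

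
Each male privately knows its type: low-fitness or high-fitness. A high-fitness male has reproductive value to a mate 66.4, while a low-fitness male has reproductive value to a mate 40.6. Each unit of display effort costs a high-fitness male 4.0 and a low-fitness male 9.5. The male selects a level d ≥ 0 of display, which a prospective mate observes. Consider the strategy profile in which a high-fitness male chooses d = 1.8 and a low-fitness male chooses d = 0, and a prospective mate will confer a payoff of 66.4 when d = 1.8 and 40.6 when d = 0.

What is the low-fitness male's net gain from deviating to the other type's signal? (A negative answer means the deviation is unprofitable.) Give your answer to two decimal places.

8.70

Playing d = 0 the low-fitness male receives 40.6.
Deviating to d = 1.8 brings payment 66.4 at cost 9.5 × 1.8 = 17.1, netting 49.3.
Gain from deviating: 49.3 − 40.6 = 8.70.
The gain is positive, so the low-fitness type's incentive-compatibility constraint is violated — this profile is not a separating equilibrium.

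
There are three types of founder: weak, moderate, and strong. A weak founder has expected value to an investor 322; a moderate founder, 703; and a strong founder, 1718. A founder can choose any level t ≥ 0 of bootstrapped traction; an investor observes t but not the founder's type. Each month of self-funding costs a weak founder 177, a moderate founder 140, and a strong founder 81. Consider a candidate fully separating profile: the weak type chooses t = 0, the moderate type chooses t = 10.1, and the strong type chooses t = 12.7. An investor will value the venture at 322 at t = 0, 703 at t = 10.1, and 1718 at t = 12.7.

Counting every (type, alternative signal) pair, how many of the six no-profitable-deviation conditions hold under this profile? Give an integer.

4

Moderate (own payoff 703 − 140×10.1 = -711): to t=0 gives 322 → profitable ✗; to t=12.7 gives 1718 − 140×12.7 = -60 → profitable ✗.
Strong (own payoff 1718 − 81×12.7 = 689.3): to t=0 gives 322 → no gain ✓; to t=10.1 gives 703 − 81×10.1 = -115.1 → no gain ✓.
Weak (own payoff 322): to t=10.1 gives 703 − 177×10.1 = -1084.7 → no gain ✓; to t=12.7 gives 1718 − 177×12.7 = -529.9 → no gain ✓.
4 of the 6 constraints hold; not an equilibrium.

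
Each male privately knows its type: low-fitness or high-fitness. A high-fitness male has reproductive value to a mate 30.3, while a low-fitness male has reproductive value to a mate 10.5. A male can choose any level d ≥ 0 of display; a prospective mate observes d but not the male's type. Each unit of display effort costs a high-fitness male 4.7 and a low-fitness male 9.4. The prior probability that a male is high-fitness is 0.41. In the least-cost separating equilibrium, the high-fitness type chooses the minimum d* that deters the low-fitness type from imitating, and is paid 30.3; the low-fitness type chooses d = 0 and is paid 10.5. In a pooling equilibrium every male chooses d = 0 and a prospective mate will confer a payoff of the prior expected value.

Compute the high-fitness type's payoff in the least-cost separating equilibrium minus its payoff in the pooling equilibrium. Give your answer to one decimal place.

1.8

Least-cost separating signal: d* solves 10.5 = 30.3 − 9.4·d*, so d* = (30.3 − 10.5)/9.4 ≈ 2.1064.
High-fitness type's separating payoff: 30.3 − 4.7 × d* = 30.3 − 4.7 × (30.3 − 10.5)/9.4 = 30.3 − 93.06/9.4 = 20.4.
Pooling payoff: 0.41 × 30.3 + 0.59 × 10.5 = 18.618.
Difference: 20.4 − 18.618 = 1.782, i.e. 1.8 to one decimal place.
The high-fitness type prefers to separate.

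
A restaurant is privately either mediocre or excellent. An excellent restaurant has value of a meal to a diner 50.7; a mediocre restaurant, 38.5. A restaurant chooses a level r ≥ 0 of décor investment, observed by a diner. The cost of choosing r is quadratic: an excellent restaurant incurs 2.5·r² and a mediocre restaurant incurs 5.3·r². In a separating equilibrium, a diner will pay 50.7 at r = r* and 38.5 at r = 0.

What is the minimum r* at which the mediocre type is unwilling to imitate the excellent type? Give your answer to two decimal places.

1.52

The mediocre type at r = 0 receives 38.5; imitating at r* yields 50.7 − 5.3·r*².
Indifference: 38.5 = 50.7 − 5.3·r*², so r*² = (50.7 − 38.5) / 5.3 ≈ 2.3019.
r* = √2.3019 ≈ 1.52.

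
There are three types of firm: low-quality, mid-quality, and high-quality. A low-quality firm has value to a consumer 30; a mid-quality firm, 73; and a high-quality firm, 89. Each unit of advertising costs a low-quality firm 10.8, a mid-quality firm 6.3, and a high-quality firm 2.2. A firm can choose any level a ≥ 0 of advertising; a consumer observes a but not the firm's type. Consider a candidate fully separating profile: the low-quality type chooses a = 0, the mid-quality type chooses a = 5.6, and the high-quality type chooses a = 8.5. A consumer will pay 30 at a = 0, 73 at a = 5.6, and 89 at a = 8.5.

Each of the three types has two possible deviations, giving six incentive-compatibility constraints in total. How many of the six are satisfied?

6

Mid-quality (own payoff 73 − 6.3×5.6 = 37.72): to a=0 gives 30 → no gain ✓; to a=8.5 gives 89 − 6.3×8.5 = 35.45 → no gain ✓.
High-quality (own payoff 89 − 2.2×8.5 = 70.3): to a=0 gives 30 → no gain ✓; to a=5.6 gives 73 − 2.2×5.6 = 60.68 → no gain ✓.
Low-quality (own payoff 30): to a=5.6 gives 73 − 10.8×5.6 = 12.52 → no gain ✓; to a=8.5 gives 89 − 10.8×8.5 = -2.8 → no gain ✓.
6 of the 6 constraints hold; this profile is a separating equilibrium.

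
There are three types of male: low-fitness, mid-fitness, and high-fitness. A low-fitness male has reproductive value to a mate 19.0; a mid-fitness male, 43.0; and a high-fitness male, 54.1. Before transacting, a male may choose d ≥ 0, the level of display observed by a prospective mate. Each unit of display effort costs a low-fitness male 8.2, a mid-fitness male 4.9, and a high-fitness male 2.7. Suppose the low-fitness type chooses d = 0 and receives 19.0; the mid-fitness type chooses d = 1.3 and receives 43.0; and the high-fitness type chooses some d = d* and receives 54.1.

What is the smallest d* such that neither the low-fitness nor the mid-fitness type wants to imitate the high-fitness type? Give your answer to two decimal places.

4.28

Low-fitness type (on-path payoff 19.0) won't mimic when 19.0 ≥ 54.1 − 8.2·d*, i.e. d* ≥ 4.28.
Mid-fitness type (on-path payoff 43.0 − 4.9×1.3 = 36.63) won't mimic when 36.63 ≥ 54.1 − 4.9·d*, i.e. d* ≥ 3.57.
Both must hold, so d* = max(4.28, 3.57) = 4.28. The low-fitness type's constraint binds.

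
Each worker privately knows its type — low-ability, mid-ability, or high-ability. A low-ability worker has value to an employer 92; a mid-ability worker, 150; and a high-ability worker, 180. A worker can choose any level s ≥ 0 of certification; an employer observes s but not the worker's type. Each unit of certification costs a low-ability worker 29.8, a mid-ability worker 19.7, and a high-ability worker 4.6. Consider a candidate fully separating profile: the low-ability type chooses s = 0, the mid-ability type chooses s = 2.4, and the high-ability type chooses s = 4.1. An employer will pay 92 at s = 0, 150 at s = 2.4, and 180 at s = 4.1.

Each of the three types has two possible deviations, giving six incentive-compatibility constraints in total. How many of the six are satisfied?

Low-ability (own payoff 92): to s=2.4 gives 150 − 29.8×2.4 = 78.48 → no gain ✓; to s=4.1 gives 180 − 29.8×4.1 = 57.82 → no gain ✓.
High-ability (own payoff 180 − 4.6×4.1 = 161.14): to s=0 gives 92 → no gain ✓; to s=2.4 gives 150 − 4.6×2.4 = 138.96 → no gain ✓.
Mid-ability (own payoff 150 − 19.7×2.4 = 102.72): to s=0 gives 92 → no gain ✓; to s=4.1 gives 180 − 19.7×4.1 = 99.23 → no gain ✓.
6 of the 6 constraints hold; this profile is a separating equilibrium.

6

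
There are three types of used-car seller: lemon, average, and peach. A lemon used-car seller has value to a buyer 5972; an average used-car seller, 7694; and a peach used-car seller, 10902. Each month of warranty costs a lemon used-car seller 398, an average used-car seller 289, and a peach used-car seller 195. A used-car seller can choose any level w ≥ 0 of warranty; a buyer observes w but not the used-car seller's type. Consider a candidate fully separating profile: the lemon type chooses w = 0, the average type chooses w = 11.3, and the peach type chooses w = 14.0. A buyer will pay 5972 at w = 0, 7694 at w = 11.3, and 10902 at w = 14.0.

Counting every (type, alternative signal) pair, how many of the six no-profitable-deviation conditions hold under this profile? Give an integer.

4

Peach (own payoff 10902 − 195×14.0 = 8172): to w=0 gives 5972 → no gain ✓; to w=11.3 gives 7694 − 195×11.3 = 5490.5 → no gain ✓.
Lemon (own payoff 5972): to w=11.3 gives 7694 − 398×11.3 = 3196.6 → no gain ✓; to w=14.0 gives 10902 − 398×14.0 = 5330 → no gain ✓.
Average (own payoff 7694 − 289×11.3 = 4428.3): to w=0 gives 5972 → profitable ✗; to w=14.0 gives 10902 − 289×14.0 = 6856 → profitable ✗.
4 of the 6 constraints hold; not an equilibrium.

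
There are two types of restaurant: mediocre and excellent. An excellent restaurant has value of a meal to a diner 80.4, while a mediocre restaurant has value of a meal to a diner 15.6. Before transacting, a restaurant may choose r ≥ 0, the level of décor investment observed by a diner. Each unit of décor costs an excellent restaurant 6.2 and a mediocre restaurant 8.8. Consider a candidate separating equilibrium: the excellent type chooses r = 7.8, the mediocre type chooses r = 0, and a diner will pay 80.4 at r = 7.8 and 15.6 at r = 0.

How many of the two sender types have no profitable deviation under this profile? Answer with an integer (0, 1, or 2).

Excellent type: signal → 80.4 − 6.2 × 7.8 = 32.04; deviate to 0 → 15.6. IC holds (32.04 ≥ 15.6).
Mediocre type: stay at 0 → 15.6; mimic → 80.4 − 8.8 × 7.8 = 11.76. IC holds (15.6 ≥ 11.76).
2 of 2 constraints hold, so this is a separating equilibrium.

2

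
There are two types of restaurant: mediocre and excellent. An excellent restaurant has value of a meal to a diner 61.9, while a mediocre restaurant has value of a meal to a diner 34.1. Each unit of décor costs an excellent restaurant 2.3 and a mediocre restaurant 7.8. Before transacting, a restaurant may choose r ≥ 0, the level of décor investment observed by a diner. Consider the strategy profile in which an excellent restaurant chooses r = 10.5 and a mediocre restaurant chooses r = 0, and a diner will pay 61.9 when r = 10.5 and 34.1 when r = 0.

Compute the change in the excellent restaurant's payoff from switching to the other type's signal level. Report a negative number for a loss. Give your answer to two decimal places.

-3.65

Playing r = 10.5 the excellent restaurant receives 61.9 − 2.3 × 10.5 = 37.75.
Deviating to r = 0 yields 34.1 instead.
Gain from deviating: 34.1 − 37.75 = -3.65.
The gain is negative, so the excellent type's incentive-compatibility constraint is satisfied.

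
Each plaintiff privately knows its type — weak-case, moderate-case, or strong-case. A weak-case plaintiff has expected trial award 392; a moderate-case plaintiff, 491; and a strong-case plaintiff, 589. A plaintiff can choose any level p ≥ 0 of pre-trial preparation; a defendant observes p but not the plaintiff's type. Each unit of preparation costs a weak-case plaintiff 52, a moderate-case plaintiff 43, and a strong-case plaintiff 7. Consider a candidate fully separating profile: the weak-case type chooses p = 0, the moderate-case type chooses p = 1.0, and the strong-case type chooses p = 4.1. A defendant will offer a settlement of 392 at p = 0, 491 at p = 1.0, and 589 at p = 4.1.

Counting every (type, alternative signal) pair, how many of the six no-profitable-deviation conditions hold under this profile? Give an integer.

Weak-case (own payoff 392): to p=1.0 gives 491 − 52×1.0 = 439 → profitable ✗; to p=4.1 gives 589 − 52×4.1 = 375.8 → no gain ✓.
Moderate-case (own payoff 491 − 43×1.0 = 448): to p=0 gives 392 → no gain ✓; to p=4.1 gives 589 − 43×4.1 = 412.7 → no gain ✓.
Strong-case (own payoff 589 − 7×4.1 = 560.3): to p=0 gives 392 → no gain ✓; to p=1.0 gives 491 − 7×1.0 = 484 → no gain ✓.
5 of the 6 constraints hold; not an equilibrium.

5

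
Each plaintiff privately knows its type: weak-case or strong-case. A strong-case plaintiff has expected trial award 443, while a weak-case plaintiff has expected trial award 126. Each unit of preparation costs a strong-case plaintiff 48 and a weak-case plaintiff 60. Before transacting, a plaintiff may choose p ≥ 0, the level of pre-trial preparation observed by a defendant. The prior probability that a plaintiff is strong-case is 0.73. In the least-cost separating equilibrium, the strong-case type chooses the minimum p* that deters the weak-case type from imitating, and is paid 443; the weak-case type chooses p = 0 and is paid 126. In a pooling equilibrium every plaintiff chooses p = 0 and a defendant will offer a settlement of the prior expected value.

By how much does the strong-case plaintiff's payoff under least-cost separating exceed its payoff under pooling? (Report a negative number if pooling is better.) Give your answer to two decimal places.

Least-cost separating signal: p* solves 126 = 443 − 60·p*, so p* = (443 − 126)/60 ≈ 5.2833.
Strong-case type's separating payoff: 443 − 48 × p* = 443 − 48 × (443 − 126)/60 = 443 − 15216/60 = 189.4.
Pooling payoff: 0.73 × 443 + 0.27 × 126 = 357.41.
Difference: 189.4 − 357.41 = -168.01.
The strong-case type would prefer the pooling outcome.

-168.01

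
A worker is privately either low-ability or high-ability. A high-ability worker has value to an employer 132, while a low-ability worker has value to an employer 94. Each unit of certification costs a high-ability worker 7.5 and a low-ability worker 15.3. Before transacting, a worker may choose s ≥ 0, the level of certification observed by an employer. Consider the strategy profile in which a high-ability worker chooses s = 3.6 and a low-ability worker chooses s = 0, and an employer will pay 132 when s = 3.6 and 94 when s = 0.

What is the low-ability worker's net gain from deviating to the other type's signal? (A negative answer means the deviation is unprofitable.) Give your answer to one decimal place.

Playing s = 0 the low-ability worker receives 94.
Deviating to s = 3.6 brings payment 132 at cost 15.3 × 3.6 = 55.08, netting 76.92.
Gain from deviating: 76.92 − 94 = -17.08, i.e. -17.1 to one decimal place.
The gain is negative, so the low-ability type's incentive-compatibility constraint is satisfied.

-17.1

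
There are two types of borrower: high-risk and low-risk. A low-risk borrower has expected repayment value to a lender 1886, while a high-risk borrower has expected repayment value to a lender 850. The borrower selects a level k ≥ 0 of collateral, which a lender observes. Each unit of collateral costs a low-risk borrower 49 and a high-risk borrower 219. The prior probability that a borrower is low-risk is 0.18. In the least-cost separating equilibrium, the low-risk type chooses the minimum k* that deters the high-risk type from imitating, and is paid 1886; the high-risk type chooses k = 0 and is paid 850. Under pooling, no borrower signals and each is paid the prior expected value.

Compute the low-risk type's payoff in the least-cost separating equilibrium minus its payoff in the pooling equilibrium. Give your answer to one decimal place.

Least-cost separating signal: k* solves 850 = 1886 − 219·k*, so k* = (1886 − 850)/219 ≈ 4.7306.
Low-risk type's separating payoff: 1886 − 49 × k* = 1886 − 49 × (1886 − 850)/219 = 1886 − 50764/219 ≈ 1654.201.
Pooling payoff: 0.18 × 1886 + 0.82 × 850 = 1036.48.
Difference: 1654.201 − 1036.48 = 617.721, i.e. 617.7 to one decimal place.
The low-risk type prefers to separate.

617.7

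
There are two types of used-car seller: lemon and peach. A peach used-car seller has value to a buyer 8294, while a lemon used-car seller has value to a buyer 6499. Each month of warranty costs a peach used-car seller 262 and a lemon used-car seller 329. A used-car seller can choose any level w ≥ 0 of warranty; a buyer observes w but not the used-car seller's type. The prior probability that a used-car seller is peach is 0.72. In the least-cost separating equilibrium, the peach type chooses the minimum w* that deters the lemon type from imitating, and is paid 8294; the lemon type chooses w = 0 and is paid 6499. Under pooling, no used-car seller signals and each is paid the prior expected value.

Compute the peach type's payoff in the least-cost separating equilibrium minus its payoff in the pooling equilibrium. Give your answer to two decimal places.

Least-cost separating signal: w* solves 6499 = 8294 − 329·w*, so w* = (8294 − 6499)/329 ≈ 5.4559.
Peach type's separating payoff: 8294 − 262 × w* = 8294 − 262 × (8294 − 6499)/329 = 8294 − 470290/329 ≈ 6864.5471.
Pooling payoff: 0.72 × 8294 + 0.28 × 6499 = 7791.4.
Difference: 6864.5471 − 7791.4 = -926.8529, i.e. -926.85 to two decimal places.
The peach type would prefer the pooling outcome.

-926.85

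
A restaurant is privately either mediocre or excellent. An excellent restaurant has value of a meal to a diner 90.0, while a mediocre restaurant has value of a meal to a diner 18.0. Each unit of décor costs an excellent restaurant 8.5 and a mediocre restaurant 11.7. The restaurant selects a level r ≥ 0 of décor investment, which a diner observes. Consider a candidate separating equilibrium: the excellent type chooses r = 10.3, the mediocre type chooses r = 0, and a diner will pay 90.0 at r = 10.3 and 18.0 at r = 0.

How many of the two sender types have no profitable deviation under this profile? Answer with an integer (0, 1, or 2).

Excellent type: signal → 90.0 − 8.5 × 10.3 = 2.45; deviate to 0 → 18.0. IC fails (2.45 < 18.0).
Mediocre type: stay at 0 → 18.0; mimic → 90.0 − 11.7 × 10.3 = -30.51. IC holds (18.0 ≥ -30.51).
1 of 2 constraints hold, so this profile is not an equilibrium.

1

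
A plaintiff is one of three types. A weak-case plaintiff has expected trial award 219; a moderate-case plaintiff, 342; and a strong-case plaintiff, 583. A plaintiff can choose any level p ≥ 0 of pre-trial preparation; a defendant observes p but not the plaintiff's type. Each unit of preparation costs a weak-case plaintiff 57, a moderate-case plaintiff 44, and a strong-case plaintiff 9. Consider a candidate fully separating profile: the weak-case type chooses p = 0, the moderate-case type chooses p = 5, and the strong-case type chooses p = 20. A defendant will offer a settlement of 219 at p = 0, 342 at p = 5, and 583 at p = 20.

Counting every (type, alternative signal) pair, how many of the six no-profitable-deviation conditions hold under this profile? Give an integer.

Moderate-case (own payoff 342 − 44×5 = 122): to p=0 gives 219 → profitable ✗; to p=20 gives 583 − 44×20 = -297 → no gain ✓.
Strong-case (own payoff 583 − 9×20 = 403): to p=0 gives 219 → no gain ✓; to p=5 gives 342 − 9×5 = 297 → no gain ✓.
Weak-case (own payoff 219): to p=5 gives 342 − 57×5 = 57 → no gain ✓; to p=20 gives 583 − 57×20 = -557 → no gain ✓.
5 of the 6 constraints hold; not an equilibrium.

5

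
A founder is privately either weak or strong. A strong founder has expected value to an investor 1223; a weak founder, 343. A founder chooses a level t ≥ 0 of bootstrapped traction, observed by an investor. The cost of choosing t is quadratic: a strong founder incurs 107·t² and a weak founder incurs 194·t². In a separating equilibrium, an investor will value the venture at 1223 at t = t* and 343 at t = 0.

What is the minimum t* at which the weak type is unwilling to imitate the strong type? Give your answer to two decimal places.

The weak type at t = 0 receives 343; imitating at t* yields 1223 − 194·t*².
Indifference: 343 = 1223 − 194·t*², so t*² = (1223 − 343) / 194 ≈ 4.5361.
t* = √4.5361 ≈ 2.13.

2.13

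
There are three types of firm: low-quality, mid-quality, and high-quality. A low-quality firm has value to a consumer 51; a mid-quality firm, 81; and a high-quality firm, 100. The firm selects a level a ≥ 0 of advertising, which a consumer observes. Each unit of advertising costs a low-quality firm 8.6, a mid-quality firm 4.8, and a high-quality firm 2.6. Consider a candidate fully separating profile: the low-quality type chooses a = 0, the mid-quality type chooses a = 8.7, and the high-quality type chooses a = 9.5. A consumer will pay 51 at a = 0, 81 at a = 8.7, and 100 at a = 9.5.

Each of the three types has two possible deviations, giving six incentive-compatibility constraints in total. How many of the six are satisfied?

Low-quality (own payoff 51): to a=8.7 gives 81 − 8.6×8.7 = 6.18 → no gain ✓; to a=9.5 gives 100 − 8.6×9.5 = 18.3 → no gain ✓.
Mid-quality (own payoff 81 − 4.8×8.7 = 39.24): to a=0 gives 51 → profitable ✗; to a=9.5 gives 100 − 4.8×9.5 = 54.4 → profitable ✗.
High-quality (own payoff 100 − 2.6×9.5 = 75.3): to a=0 gives 51 → no gain ✓; to a=8.7 gives 81 − 2.6×8.7 = 58.38 → no gain ✓.
4 of the 6 constraints hold; not an equilibrium.

4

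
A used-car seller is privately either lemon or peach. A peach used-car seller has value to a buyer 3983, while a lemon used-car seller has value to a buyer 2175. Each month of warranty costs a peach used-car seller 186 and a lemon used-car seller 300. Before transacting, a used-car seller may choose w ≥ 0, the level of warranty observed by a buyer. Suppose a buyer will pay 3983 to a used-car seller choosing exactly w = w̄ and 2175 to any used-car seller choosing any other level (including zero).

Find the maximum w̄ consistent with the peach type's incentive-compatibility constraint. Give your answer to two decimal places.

9.72

Choosing w̄ yields the peach type 3983 − 186·w̄; choosing zero yields 2175.
The peach type is indifferent at 3983 − 186·w̄ = 2175, i.e. w̄ = (3983 − 2175) / 186 ≈ 9.72.
For any w̄ above 9.72 the peach type would rather pool at zero, so separation collapses.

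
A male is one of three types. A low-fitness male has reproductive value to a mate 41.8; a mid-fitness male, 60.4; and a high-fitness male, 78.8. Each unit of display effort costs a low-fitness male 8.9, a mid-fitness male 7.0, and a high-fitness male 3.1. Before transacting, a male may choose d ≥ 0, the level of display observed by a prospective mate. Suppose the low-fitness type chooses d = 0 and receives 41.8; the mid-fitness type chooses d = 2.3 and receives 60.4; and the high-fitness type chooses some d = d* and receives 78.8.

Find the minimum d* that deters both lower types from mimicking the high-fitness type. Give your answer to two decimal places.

4.93

Low-fitness type (on-path payoff 41.8) won't mimic when 41.8 ≥ 78.8 − 8.9·d*, i.e. d* ≥ 4.16.
Mid-fitness type (on-path payoff 60.4 − 7.0×2.3 = 44.3) won't mimic when 44.3 ≥ 78.8 − 7.0·d*, i.e. d* ≥ 4.93.
Both must hold, so d* = max(4.16, 4.93) = 4.93. The mid-fitness type's constraint binds.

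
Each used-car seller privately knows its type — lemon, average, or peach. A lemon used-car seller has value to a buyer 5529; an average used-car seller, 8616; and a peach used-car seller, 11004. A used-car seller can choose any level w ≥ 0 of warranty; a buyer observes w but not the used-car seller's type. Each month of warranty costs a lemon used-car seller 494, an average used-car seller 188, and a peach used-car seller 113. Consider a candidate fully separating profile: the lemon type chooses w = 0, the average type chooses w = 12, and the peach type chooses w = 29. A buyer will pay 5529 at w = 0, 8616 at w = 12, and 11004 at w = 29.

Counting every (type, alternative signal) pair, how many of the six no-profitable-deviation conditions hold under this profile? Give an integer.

Average (own payoff 8616 − 188×12 = 6360): to w=0 gives 5529 → no gain ✓; to w=29 gives 11004 − 188×29 = 5552 → no gain ✓.
Peach (own payoff 11004 − 113×29 = 7727): to w=0 gives 5529 → no gain ✓; to w=12 gives 8616 − 113×12 = 7260 → no gain ✓.
Lemon (own payoff 5529): to w=12 gives 8616 − 494×12 = 2688 → no gain ✓; to w=29 gives 11004 − 494×29 = -3322 → no gain ✓.
6 of the 6 constraints hold; this profile is a separating equilibrium.

6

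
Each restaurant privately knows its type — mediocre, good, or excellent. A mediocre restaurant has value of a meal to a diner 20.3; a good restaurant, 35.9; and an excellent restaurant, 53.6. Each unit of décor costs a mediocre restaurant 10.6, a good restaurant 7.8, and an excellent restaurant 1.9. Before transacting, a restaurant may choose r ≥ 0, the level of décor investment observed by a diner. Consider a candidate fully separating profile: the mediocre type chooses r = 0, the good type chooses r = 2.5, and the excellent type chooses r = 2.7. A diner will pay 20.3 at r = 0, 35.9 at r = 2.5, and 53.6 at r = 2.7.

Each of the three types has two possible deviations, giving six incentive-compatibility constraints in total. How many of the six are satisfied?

Good (own payoff 35.9 − 7.8×2.5 = 16.4): to r=0 gives 20.3 → profitable ✗; to r=2.7 gives 53.6 − 7.8×2.7 = 32.54 → profitable ✗.
Mediocre (own payoff 20.3): to r=2.5 gives 35.9 − 10.6×2.5 = 9.4 → no gain ✓; to r=2.7 gives 53.6 − 10.6×2.7 = 24.98 → profitable ✗.
Excellent (own payoff 53.6 − 1.9×2.7 = 48.47): to r=0 gives 20.3 → no gain ✓; to r=2.5 gives 35.9 − 1.9×2.5 = 31.15 → no gain ✓.
3 of the 6 constraints hold; not an equilibrium.

3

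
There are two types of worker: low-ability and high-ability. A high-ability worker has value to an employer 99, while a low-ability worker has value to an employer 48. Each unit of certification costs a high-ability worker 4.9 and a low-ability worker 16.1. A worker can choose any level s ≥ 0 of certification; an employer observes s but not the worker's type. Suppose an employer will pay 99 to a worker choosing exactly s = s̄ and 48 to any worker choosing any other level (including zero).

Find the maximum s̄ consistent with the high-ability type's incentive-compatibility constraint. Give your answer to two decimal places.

Choosing s̄ yields the high-ability type 99 − 4.9·s̄; choosing zero yields 48.
The high-ability type is indifferent at 99 − 4.9·s̄ = 48, i.e. s̄ = (99 − 48) / 4.9 ≈ 10.41.
For any s̄ above 10.41 the high-ability type would rather pool at zero, so separation collapses.

10.41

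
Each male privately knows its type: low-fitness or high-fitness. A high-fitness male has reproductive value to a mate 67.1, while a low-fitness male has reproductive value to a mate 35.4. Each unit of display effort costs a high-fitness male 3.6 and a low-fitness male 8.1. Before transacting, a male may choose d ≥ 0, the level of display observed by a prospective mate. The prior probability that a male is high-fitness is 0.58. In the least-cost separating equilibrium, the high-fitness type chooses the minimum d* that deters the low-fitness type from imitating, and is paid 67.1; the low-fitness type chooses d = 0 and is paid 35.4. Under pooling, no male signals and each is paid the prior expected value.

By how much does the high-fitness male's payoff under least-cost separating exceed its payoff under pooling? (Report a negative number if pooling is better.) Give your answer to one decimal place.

-0.8

Least-cost separating signal: d* solves 35.4 = 67.1 − 8.1·d*, so d* = (67.1 − 35.4)/8.1 ≈ 3.9136.
High-fitness type's separating payoff: 67.1 − 3.6 × d* = 67.1 − 3.6 × (67.1 − 35.4)/8.1 = 67.1 − 114.12/8.1 ≈ 53.011.
Pooling payoff: 0.58 × 67.1 + 0.42 × 35.4 = 53.786.
Difference: 53.011 − 53.786 = -0.775, i.e. -0.8 to one decimal place.
The high-fitness type would prefer the pooling outcome.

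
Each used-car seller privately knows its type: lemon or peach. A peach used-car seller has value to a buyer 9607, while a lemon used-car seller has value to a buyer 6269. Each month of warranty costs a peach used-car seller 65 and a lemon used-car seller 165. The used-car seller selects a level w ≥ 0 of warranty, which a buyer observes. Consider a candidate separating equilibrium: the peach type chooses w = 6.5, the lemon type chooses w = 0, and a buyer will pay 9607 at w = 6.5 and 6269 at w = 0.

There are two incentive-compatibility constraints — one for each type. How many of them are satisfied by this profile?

1

Lemon type: stay at 0 → 6269; mimic → 9607 − 165 × 6.5 = 8534.5. IC fails (6269 < 8534.5).
Peach type: signal → 9607 − 65 × 6.5 = 9184.5; deviate to 0 → 6269. IC holds (9184.5 ≥ 6269).
1 of 2 constraints hold, so this profile is not an equilibrium.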